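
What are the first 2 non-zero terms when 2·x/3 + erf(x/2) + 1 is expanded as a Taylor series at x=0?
x·(1/√(π) + 2/3) + 1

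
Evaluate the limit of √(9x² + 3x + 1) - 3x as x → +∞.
As x → +∞: multiply by the conjugate to get (3x+1)/(√(9x²+3x+1)+3x); the denominator ~ 6x, so the limit is 3/6 = 1/2.
Limit = 1/2.

Final answer: 1/2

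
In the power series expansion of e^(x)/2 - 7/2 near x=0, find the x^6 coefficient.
Expand to order 6: e^(x)/2 - 7/2 = x^6/1440 + x^5/240 + x^4/48 + x^3/12 + x^2/4 + x/2 - 3 + O(x^7).
The coefficient of x^6 is 1/1440.

Final answer: 1/1440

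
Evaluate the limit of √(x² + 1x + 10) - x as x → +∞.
This is an ∞ − ∞ indeterminate form.
Multiply and divide by the conjugate √(x²+1x + 10) + x; the x² terms cancel, leaving (1x + 10)/(√(x²+1x + 10)+x) → 1/2.
Limit = 1/2.

Final answer: 1/2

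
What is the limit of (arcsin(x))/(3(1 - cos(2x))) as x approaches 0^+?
Both numerator and denominator → 0 as x → 0^+; this is a 0/0 indeterminate form.
Expand each to leading order near x = 0: numerator ~ x, denominator ~ 6·x^2.
The limit of the ratio is ∞.

Final answer: ∞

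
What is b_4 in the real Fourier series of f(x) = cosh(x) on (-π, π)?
b_4 = (1/π) ∫_{-π}^{π} f(x)·sin(4x) dx.
Evaluate the integral (use parity and integration by parts as needed): b_4 = 0.

Final answer: 0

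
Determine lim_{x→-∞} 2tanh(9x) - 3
Evaluate the dominant behaviour as x → -∞; each term tends to a finite value or vanishes.
Limit = -5.

Final answer: -5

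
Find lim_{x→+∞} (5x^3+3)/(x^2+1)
This is an ∞/∞ indeterminate form as x → +∞.
Divide numerator and denominator by x^3 and let the lower-order terms vanish; the numerator's degree 3 exceeds the denominator's degree 2, so the quotient diverges.
Limit = ∞.

Final answer: ∞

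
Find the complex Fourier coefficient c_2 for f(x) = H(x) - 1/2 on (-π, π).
Compute the real Fourier coefficients first: a_2 = 0, b_2 = 0.
Then c_2 = (a_2 − i·b_2)/2 = 0.

Final answer: 0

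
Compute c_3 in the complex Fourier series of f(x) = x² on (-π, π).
Compute the real Fourier coefficients first: a_3 = -4/9, b_3 = 0.
Then c_3 = (a_3 − i·b_3)/2 = -2/9.

Final answer: -2/9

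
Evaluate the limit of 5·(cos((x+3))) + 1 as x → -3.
Direct substitution at x = -3 gives 6.

Final answer: 6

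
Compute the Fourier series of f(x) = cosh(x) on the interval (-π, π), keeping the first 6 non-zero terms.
-cos(x)·sinh(π)/π + 2·cos(2·x)·sinh(π)/(5·π) - cos(3·x)·sinh(π)/(5·π) + 2·cos(4·x)·sinh(π)/(17·π) - cos(5·x)·sinh(π)/(13·π) + sinh(π)/π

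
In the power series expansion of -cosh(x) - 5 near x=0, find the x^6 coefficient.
Expand to order 6: -cosh(x) - 5 = -x^6/720 - x^4/24 - x^2/2 - 6 + O(x^7).
The coefficient of x^6 is -1/720.

Final answer: -1/720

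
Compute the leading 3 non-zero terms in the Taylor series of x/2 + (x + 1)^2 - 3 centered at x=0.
x^2 + 5·x/2 - 2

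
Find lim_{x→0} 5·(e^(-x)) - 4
Direct substitution at x = 0 gives 1.

Final answer: 1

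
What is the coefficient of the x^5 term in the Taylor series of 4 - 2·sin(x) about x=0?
Expand to order 5: 4 - 2·sin(x) = -x^5/60 + x^3/3 - 2·x + 4 + O(x^6).
The coefficient of x^5 is -1/60.

Final answer: -1/60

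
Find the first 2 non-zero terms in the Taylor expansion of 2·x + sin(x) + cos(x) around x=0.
3·x + 1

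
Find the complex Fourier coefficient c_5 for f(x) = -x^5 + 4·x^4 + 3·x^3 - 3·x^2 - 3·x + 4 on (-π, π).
Compute the real Fourier coefficients first: a_5 = 492/625 - 32·π^2/25, b_5 = -2·π^4/5 - 978/625 + 38·π^2/25.
Then c_5 = (a_5 − i·b_5)/2 = -16·π^2/25 + 246/625 - 19·i·π^2/25 + 489·i/625 + i·π^4/5.

Final answer: -16·π^2/25 + 246/625 - 19·i·π^2/25 + 489·i/625 + i·π^4/5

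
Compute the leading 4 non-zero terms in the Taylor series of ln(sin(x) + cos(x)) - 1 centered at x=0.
2·x^3/3 - x^2 + x - 1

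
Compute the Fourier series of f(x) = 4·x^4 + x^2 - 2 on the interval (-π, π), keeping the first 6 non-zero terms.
(188 - 32·π^2)·cos(x) + (-11 + 8·π^2)·cos(2·x) + (52/27 - 32·π^2/9)·cos(3·x) + (-1/2 + 2·π^2)·cos(4·x) + (92/625 - 32·π^2/25)·cos(5·x) - 2 + π^2/3 + 4·π^4/5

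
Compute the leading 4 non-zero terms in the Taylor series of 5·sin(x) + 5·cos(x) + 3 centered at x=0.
-5·x^3/6 - 5·x^2/2 + 5·x + 8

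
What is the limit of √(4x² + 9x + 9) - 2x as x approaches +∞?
As x → +∞: multiply by the conjugate to get (9x+9)/(√(4x²+9x+9)+2x); the denominator ~ 4x, so the limit is 9/4.
Limit = 9/4.

Final answer: 9/4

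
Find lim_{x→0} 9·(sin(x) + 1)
Direct substitution at x = 0 gives 9.

Final answer: 9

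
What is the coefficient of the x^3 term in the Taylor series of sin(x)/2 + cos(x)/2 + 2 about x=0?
Expand to order 3: sin(x)/2 + cos(x)/2 + 2 = -x^3/12 - x^2/4 + x/2 + 5/2 + O(x^4).
The coefficient of x^3 is -1/12.

Final answer: -1/12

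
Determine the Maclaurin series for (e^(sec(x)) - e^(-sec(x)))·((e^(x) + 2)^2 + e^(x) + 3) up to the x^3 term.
x^3·(4·e^(-1)/3 + 17·e/3) + x^2·(2·e^(-1) + 11·e) + x·(-7·e^(-1) + 7·e) - 13·e^(-1) + 13·e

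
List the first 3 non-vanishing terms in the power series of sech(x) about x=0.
5·x^4/24 - x^2/2 + 1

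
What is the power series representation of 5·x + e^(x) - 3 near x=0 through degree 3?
x^3/6 + x^2/2 + 6·x - 2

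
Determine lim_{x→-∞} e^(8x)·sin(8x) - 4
Evaluate the dominant behaviour as x → -∞; each term tends to a finite value or vanishes.
Limit = -4.

Final answer: -4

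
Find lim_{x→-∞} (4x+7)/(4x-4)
Evaluate the dominant behaviour as x → -∞; each term tends to a finite value or vanishes.
Limit = 1.

Final answer: 1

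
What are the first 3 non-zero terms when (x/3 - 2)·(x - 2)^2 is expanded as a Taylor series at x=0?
-10·x^2/3 + 28·x/3 - 8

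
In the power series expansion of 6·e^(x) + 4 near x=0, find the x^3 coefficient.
Expand to order 3: 6·e^(x) + 4 = x^3 + 3·x^2 + 6·x + 10 + O(x^4).
The coefficient of x^3 is 1.

Final answer: 1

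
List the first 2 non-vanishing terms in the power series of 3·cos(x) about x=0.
3 - 3·x^2/2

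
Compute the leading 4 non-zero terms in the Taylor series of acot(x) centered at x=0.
-x^5/5 + x^3/3 - x + π/2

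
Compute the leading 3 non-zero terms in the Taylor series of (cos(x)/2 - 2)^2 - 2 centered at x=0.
-x^6/120 + 3·x^2/4 + 1/4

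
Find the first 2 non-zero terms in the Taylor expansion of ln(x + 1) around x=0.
-x^2/2 + x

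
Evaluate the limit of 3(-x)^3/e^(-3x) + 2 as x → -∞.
The quotient is an ∞/∞ indeterminate form as x → -∞.
Compare growth rates of the dominant terms (exponentials ≫ polynomials ≫ logarithms), or apply L'Hôpital's rule; the quotient → 0.
Adding the constant: 0 + 2 = 2. Limit = 2.

Final answer: 2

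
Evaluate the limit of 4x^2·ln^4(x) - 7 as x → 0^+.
The product is a 0·∞ indeterminate form at x → 0⁺.
Rewrite the product as 4·ln^4(x) / x^(-2) and apply L'Hôpital, or use the standard hierarchy x^(-2) ≫ |ln x|^4 as x → 0⁺.
The indeterminate product → 0, so the limit = -7.

Final answer: -7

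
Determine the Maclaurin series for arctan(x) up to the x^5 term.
x^5/5 - x^3/3 + x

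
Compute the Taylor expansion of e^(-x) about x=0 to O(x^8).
-x^7/5040 + x^6/720 - x^5/120 + x^4/24 - x^3/6 + x^2/2 - x + 1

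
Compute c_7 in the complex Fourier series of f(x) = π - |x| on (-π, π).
Compute the real Fourier coefficients first: a_7 = 4/(49·π), b_7 = 0.
Then c_7 = (a_7 − i·b_7)/2 = 2/(49·π).

Final answer: 2/(49·π)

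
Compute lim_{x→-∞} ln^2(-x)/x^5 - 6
The quotient is an ∞/∞ indeterminate form as x → -∞.
Compare growth rates of the dominant terms (exponentials ≫ polynomials ≫ logarithms), or apply L'Hôpital's rule; the quotient → 0.
Adding the constant: 0 - 6 = -6. Limit = -6.

Final answer: -6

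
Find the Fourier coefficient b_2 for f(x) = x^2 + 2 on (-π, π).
b_2 = (1/π) ∫_{-π}^{π} f(x)·sin(2x) dx.
Evaluate the integral (use parity and integration by parts as needed): b_2 = 0.

Final answer: 0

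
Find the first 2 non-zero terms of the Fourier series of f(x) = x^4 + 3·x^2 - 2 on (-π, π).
(36 - 8·π^2)·cos(x) - 2 + π^2 + π^4/5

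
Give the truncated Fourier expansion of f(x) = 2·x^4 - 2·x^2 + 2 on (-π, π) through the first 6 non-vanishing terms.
(104 - 16·π^2)·cos(x) + (-8 + 4·π^2)·cos(2·x) + (56/27 - 16·π^2/9)·cos(3·x) + (-7/8 + π^2)·cos(4·x) + (296/625 - 16·π^2/25)·cos(5·x) - 2·π^2/3 + 2 + 2·π^4/5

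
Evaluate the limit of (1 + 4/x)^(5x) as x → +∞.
As x → +∞: write (1 + 4/x)^(5x) = ((1 + 4/x)^x)^5 → (e^4)^5 = e^20.
Limit = e^(20).

Final answer: e^(20)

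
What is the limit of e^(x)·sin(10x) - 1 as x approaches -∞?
Evaluate the dominant behaviour as x → -∞; each term tends to a finite value or vanishes.
Limit = -1.

Final answer: -1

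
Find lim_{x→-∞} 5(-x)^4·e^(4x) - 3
The product is a 0·∞ indeterminate form at x → -∞.
Rewrite the product as 5(-x)^4 / e^(-4x) (an ∞/∞ form) and apply L'Hôpital, or use the standard hierarchy e^(4|x|) ≫ |(-x)^4| as x → -∞.
The indeterminate product → 0, so the limit = -3.

Final answer: -3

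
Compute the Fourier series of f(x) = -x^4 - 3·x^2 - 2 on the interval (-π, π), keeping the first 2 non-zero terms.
(-36 + 8·π^2)·cos(x) - π^4/5 - π^2 - 2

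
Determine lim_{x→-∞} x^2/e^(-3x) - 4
The quotient is an ∞/∞ indeterminate form as x → -∞.
Compare growth rates of the dominant terms (exponentials ≫ polynomials ≫ logarithms), or apply L'Hôpital's rule; the quotient → 0.
Adding the constant: 0 - 4 = -4. Limit = -4.

Final answer: -4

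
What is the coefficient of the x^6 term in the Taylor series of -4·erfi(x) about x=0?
Expand to order 6: -4·erfi(x) = -4·x^5/(5·√(π)) - 8·x^3/(3·√(π)) - 8·x/√(π) + O(x^7).
The coefficient of x^6 is 0.

Final answer: 0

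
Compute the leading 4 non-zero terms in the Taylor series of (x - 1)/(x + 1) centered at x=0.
2·x^3 - 2·x^2 + 2·x - 1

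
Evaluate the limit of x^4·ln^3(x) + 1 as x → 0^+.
The product is a 0·∞ indeterminate form at x → 0⁺.
Rewrite the product as ln^3(x) / x^(-4) and apply L'Hôpital, or use the standard hierarchy x^(-4) ≫ |ln x|^3 as x → 0⁺.
The indeterminate product → 0, so the limit = 1.

Final answer: 1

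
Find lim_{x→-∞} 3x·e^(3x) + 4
The product is a 0·∞ indeterminate form at x → -∞.
Rewrite the product as 3x / e^(-3x) (an ∞/∞ form) and apply L'Hôpital, or use the standard hierarchy e^(3|x|) ≫ |x| as x → -∞.
The indeterminate product → 0, so the limit = 4.

Final answer: 4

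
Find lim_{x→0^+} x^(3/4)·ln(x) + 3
The product is a 0·∞ indeterminate form at x → 0⁺.
Rewrite the product as ln(x) / x^(-3/4) and apply L'Hôpital, or use the standard hierarchy x^(-3/4) ≫ |ln x| as x → 0⁺.
The indeterminate product → 0, so the limit = 3.

Final answer: 3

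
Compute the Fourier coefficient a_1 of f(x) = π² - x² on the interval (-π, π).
a_1 = (1/π) ∫_{-π}^{π} f(x)·cos(1x) dx.
Evaluate the integral (use parity and integration by parts as needed): a_1 = 4.

Final answer: 4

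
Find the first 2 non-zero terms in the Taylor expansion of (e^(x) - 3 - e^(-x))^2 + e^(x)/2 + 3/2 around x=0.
11 - 23·x/2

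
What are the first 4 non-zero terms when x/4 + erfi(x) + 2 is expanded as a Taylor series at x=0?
x^5/(5·√(π)) + 2·x^3/(3·√(π)) + x·(1/4 + 2/√(π)) + 2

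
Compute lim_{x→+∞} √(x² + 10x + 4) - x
This is an ∞ − ∞ indeterminate form.
Multiply and divide by the conjugate √(x²+10x + 4) + x; the x² terms cancel, leaving (10x + 4)/(√(x²+10x + 4)+x) → 10/2 = 5.
Limit = 5.

Final answer: 5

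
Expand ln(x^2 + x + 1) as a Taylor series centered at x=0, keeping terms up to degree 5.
x^5/5 + x^4/4 - 2·x^3/3 + x^2/2 + x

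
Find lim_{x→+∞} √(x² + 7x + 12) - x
This is an ∞ − ∞ indeterminate form.
Multiply and divide by the conjugate √(x²+7x + 12) + x; the x² terms cancel, leaving (7x + 12)/(√(x²+7x + 12)+x) → 7/2.
Limit = 7/2.

Final answer: 7/2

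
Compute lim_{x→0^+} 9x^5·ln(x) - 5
The product is a 0·∞ indeterminate form at x → 0⁺.
Rewrite the product as 9·ln(x) / x^(-5) and apply L'Hôpital, or use the standard hierarchy x^(-5) ≫ |ln x| as x → 0⁺.
The indeterminate product → 0, so the limit = -5.

Final answer: -5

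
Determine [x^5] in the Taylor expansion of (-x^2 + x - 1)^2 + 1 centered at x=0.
Expand to order 5: (-x^2 + x - 1)^2 + 1 = x^4 - 2·x^3 + 3·x^2 - 2·x + 2 + O(x^6).
The coefficient of x^5 is 0.

Final answer: 0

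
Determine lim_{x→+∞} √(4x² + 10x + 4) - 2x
As x → +∞: multiply by the conjugate to get (10x+4)/(√(4x²+10x+4)+2x); the denominator ~ 4x, so the limit is 10/4 = 5/2.
Limit = 5/2.

Final answer: 5/2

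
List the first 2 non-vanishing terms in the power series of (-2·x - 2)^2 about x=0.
8·x + 4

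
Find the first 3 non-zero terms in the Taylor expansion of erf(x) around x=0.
x^5/(5·√(π)) - 2·x^3/(3·√(π)) + 2·x/√(π)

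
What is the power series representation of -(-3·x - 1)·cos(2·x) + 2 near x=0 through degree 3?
-6·x^3 - 2·x^2 + 3·x + 3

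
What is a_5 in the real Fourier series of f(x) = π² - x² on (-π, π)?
a_5 = (1/π) ∫_{-π}^{π} f(x)·cos(5x) dx.
Evaluate the integral (use parity and integration by parts as needed): a_5 = 4/25.

Final answer: 4/25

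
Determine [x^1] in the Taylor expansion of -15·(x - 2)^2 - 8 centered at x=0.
Expand to order 1: -15·(x - 2)^2 - 8 = 60·x - 68 + O(x^2).
The coefficient of x^1 is 60.

Final answer: 60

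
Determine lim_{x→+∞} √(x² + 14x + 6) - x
This is an ∞ − ∞ indeterminate form.
Multiply and divide by the conjugate √(x²+14x + 6) + x; the x² terms cancel, leaving (14x + 6)/(√(x²+14x + 6)+x) → 14/2 = 7.
Limit = 7.

Final answer: 7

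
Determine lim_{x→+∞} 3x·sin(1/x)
As x → +∞: let u = 1/x → 0⁺; then 3·x·sin(1/x) = 3·1·sin(u)/u → 3·1·1 = 3.
Limit = 3.

Final answer: 3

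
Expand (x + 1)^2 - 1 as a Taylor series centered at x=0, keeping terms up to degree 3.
x^2 + 2·x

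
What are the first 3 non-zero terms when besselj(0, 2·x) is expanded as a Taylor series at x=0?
x^4/4 - x^2 + 1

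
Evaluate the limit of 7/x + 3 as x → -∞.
Evaluate the dominant behaviour as x → -∞; each term tends to a finite value or vanishes.
Limit = 3.

Final answer: 3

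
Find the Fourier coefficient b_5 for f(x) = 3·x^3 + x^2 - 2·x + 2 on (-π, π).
b_5 = (1/π) ∫_{-π}^{π} f(x)·sin(5x) dx.
Evaluate the integral (use parity and integration by parts as needed): b_5 = -136/125 + 6·π^2/5.

Final answer: -136/125 + 6·π^2/5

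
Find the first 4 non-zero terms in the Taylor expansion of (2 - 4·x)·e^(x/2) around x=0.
-11·x^3/24 - 7·x^2/4 - 3·x + 2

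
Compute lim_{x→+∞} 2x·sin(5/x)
As x → +∞: let u = 5/x → 0⁺; then 2·x·sin(5/x) = 2·5·sin(u)/u → 2·5·1 = 10.
Limit = 10.

Final answer: 10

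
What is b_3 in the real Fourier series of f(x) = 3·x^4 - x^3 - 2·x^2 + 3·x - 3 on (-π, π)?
b_3 = (1/π) ∫_{-π}^{π} f(x)·sin(3x) dx.
Evaluate the integral (use parity and integration by parts as needed): b_3 = 22/9 - 2·π^2/3.

Final answer: 22/9 - 2·π^2/3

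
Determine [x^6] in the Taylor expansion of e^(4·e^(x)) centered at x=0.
Expand to order 6: e^(4·e^(x)) = 10589·x^6·e^(4)/180 + 1357·x^5·e^(4)/30 + 63·x^4·e^(4)/2 + 58·x^3·e^(4)/3 + 10·x^2·e^(4) + 4·x·e^(4) + e^(4) + O(x^7).
The coefficient of x^6 is 10589·e^(4)/180.

Final answer: 10589·e^(4)/180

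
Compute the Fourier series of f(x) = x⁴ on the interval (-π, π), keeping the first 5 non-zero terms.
(48 - 8·π^2)·cos(x) + (-3 + 2·π^2)·cos(2·x) + (16/27 - 8·π^2/9)·cos(3·x) + (-3/16 + π^2/2)·cos(4·x) + π^4/5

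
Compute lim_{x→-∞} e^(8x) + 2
Evaluate the dominant behaviour as x → -∞; each term tends to a finite value or vanishes.
Limit = 2.

Final answer: 2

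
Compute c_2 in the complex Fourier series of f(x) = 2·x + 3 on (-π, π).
Compute the real Fourier coefficients first: a_2 = 0, b_2 = -2.
Then c_2 = (a_2 − i·b_2)/2 = i.

Final answer: i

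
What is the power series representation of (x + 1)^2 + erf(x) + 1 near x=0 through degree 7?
-x^7/(21·√(π)) + x^5/(5·√(π)) - 2·x^3/(3·√(π)) + x^2 + x·(2/√(π) + 2) + 2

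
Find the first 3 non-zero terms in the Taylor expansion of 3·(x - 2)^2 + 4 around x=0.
3·x^2 - 12·x + 16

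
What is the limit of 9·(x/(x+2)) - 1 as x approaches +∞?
Evaluate the dominant behaviour as x → +∞; each term tends to a finite value or vanishes.
Limit = 8.

Final answer: 8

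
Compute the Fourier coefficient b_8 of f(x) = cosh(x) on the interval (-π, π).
b_8 = (1/π) ∫_{-π}^{π} f(x)·sin(8x) dx.
Evaluate the integral (use parity and integration by parts as needed): b_8 = 0.

Final answer: 0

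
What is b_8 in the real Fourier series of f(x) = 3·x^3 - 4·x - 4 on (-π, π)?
b_8 = (1/π) ∫_{-π}^{π} f(x)·sin(8x) dx.
Evaluate the integral (use parity and integration by parts as needed): b_8 = 137/128 - 3·π^2/4.

Final answer: 137/128 - 3·π^2/4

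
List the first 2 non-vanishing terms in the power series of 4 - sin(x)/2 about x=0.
4 - x/2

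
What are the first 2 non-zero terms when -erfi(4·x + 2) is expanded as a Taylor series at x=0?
-8·x·e^(4)/√(π) - erfi(2)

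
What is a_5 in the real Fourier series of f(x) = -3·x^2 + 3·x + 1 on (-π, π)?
a_5 = (1/π) ∫_{-π}^{π} f(x)·cos(5x) dx.
Evaluate the integral (use parity and integration by parts as needed): a_5 = 12/25.

Final answer: 12/25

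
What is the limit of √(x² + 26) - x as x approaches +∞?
This is an ∞ − ∞ indeterminate form.
Multiply and divide by the conjugate √(x²+26) + x; the x² terms cancel, leaving 26/(√(x²+26)+x) → 0.
Limit = 0.

Final answer: 0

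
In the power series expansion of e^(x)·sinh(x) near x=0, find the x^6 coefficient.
Expand to order 6: e^(x)·sinh(x) = 2·x^6/45 + 2·x^5/15 + x^4/3 + 2·x^3/3 + x^2 + x + O(x^7).
The coefficient of x^6 is 2/45.

Final answer: 2/45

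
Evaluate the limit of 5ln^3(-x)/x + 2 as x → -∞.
The quotient is an ∞/∞ indeterminate form as x → -∞.
Compare growth rates of the dominant terms (exponentials ≫ polynomials ≫ logarithms), or apply L'Hôpital's rule; the quotient → 0.
Adding the constant: 0 + 2 = 2. Limit = 2.

Final answer: 2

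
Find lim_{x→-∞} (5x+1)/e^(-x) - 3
The quotient is an ∞/∞ indeterminate form as x → -∞.
Compare growth rates of the dominant terms (exponentials ≫ polynomials ≫ logarithms), or apply L'Hôpital's rule; the quotient → 0.
Adding the constant: 0 - 3 = -3. Limit = -3.

Final answer: -3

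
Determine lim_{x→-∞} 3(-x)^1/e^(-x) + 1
The quotient is an ∞/∞ indeterminate form as x → -∞.
Compare growth rates of the dominant terms (exponentials ≫ polynomials ≫ logarithms), or apply L'Hôpital's rule; the quotient → 0.
Adding the constant: 0 + 1 = 1. Limit = 1.

Final answer: 1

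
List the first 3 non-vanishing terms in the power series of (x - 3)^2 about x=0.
x^2 - 6·x + 9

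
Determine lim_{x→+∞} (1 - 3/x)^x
As x → +∞: this is the defining limit (1 - 3/x)^x → e^(-3).
Limit = e^(-3).

Final answer: e^(-3)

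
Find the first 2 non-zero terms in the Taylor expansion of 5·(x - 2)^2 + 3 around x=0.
23 - 20·x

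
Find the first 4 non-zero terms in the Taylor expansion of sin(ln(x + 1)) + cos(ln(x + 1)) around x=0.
2·x^3/3 - x^2 + x + 1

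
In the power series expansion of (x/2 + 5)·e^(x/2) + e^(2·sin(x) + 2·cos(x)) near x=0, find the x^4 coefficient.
Expand to order 4: (x/2 + 5)·e^(x/2) + e^(2·sin(x) + 2·cos(x)) = x^4·(3/128 - 17·e^(2)/12) + x^3·(1/6 - e^(2)) + x^2·(7/8 + e^(2)) + x·(3 + 2·e^(2)) + 5 + e^(2) + O(x^5).
The coefficient of x^4 is 3/128 - 17·e^(2)/12.

Final answer: 3/128 - 17·e^(2)/12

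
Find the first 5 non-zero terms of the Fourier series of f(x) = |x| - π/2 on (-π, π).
-4·cos(x)/π - 4·cos(3·x)/(9·π) - 4·cos(5·x)/(25·π) - 4·cos(7·x)/(49·π) - 4·cos(9·x)/(81·π)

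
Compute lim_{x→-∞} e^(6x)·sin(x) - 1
Evaluate the dominant behaviour as x → -∞; each term tends to a finite value or vanishes.
Limit = -1.

Final answer: -1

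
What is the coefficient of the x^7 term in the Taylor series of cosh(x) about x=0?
Expand to order 7: cosh(x) = x^6/720 + x^4/24 + x^2/2 + 1 + O(x^8).
The coefficient of x^7 is 0.

Final answer: 0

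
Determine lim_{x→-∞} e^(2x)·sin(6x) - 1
Evaluate the dominant behaviour as x → -∞; each term tends to a finite value or vanishes.
Limit = -1.

Final answer: -1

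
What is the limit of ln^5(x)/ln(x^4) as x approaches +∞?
This is an ∞/∞ indeterminate form as x → +∞.
Write ln(x^4) = 4·ln(x), reducing the quotient to ln^4(x)/4 → ∞.
Limit = ∞.

Final answer: ∞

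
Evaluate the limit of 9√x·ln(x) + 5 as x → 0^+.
The product is a 0·∞ indeterminate form at x → 0⁺.
Rewrite the product as 9·ln(x) / x^(-1/2) and apply L'Hôpital, or use the standard hierarchy x^(-1/2) ≫ |ln x| as x → 0⁺.
The indeterminate product → 0, so the limit = 5.

Final answer: 5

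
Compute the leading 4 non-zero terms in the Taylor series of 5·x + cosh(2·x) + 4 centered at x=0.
2·x^4/3 + 2·x^2 + 5·x + 5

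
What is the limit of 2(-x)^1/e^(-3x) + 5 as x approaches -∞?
The quotient is an ∞/∞ indeterminate form as x → -∞.
Compare growth rates of the dominant terms (exponentials ≫ polynomials ≫ logarithms), or apply L'Hôpital's rule; the quotient → 0.
Adding the constant: 0 + 5 = 5. Limit = 5.

Final answer: 5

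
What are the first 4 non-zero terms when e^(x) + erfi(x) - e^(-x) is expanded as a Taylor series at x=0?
x^7·(1/2520 + 1/(21·√(π))) + x^5·(1/60 + 1/(5·√(π))) + x^3·(1/3 + 2/(3·√(π))) + x·(2/√(π) + 2)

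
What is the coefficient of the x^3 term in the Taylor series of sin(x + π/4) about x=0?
Expand to order 3: sin(x + π/4) = -√(2)·x^3/12 - √(2)·x^2/4 + √(2)·x/2 + √(2)/2 + O(x^4).
The coefficient of x^3 is -√(2)/12.

Final answer: -√(2)/12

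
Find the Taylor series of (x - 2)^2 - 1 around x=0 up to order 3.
x^2 - 4·x + 3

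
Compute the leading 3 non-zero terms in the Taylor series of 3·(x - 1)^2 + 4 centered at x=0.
3·x^2 - 6·x + 7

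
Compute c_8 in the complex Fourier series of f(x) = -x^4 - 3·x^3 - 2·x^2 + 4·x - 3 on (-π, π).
Compute the real Fourier coefficients first: a_8 = -π^2/8 - 29/256, b_8 = -137/128 + 3·π^2/4.
Then c_8 = (a_8 − i·b_8)/2 = -π^2/16 - 29/512 - 3·i·π^2/8 + 137·i/256.

Final answer: -π^2/16 - 29/512 - 3·i·π^2/8 + 137·i/256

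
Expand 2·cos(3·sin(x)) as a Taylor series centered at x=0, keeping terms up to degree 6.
-277·x^6/40 + 39·x^4/4 - 9·x^2 + 2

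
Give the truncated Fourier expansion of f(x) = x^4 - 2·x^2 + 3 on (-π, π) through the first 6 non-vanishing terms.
(56 - 8·π^2)·cos(x) + (-5 + 2·π^2)·cos(2·x) + (40/27 - 8·π^2/9)·cos(3·x) + (-11/16 + π^2/2)·cos(4·x) + (248/625 - 8·π^2/25)·cos(5·x) - 2·π^2/3 + 3 + π^4/5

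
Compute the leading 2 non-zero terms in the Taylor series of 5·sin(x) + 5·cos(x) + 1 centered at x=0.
5·x + 6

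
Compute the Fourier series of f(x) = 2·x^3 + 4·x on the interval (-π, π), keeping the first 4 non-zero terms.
(-16 + 4·π^2)·sin(x) + (-2·π^2 - 1)·sin(2·x) + (16/9 + 4·π^2/3)·sin(3·x) + (-π^2 - 13/8)·sin(4·x)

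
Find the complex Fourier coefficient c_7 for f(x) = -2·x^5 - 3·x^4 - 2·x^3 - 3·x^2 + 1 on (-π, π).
Compute the real Fourier coefficients first: a_7 = 444/2401 + 24·π^2/49, b_7 = -4·π^4/7 - 116·π^2/343 + 696/16807.
Then c_7 = (a_7 − i·b_7)/2 = 222/2401 + 12·π^2/49 - 348·i/16807 + 58·i·π^2/343 + 2·i·π^4/7.

Final answer: 222/2401 + 12·π^2/49 - 348·i/16807 + 58·i·π^2/343 + 2·i·π^4/7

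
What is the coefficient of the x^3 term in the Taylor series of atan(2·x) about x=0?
Expand to order 3: atan(2·x) = -8·x^3/3 + 2·x + O(x^4).
The coefficient of x^3 is -8/3.

Final answer: -8/3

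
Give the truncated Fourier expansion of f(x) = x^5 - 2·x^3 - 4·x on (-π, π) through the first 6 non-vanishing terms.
(-44·π^2 + 2·π^4 + 256)·sin(x) + (-π^4 - 13/2 + 7·π^2)·sin(2·x) + (-76·π^2/27 - 64/81 + 2·π^4/3)·sin(3·x) + (-π^4/2 + 89/64 + 13·π^2/8)·sin(4·x) + (-28·π^2/25 - 832/625 + 2·π^4/5)·sin(5·x) + (-π^4/3 + 193/162 + 23·π^2/27)·sin(6·x)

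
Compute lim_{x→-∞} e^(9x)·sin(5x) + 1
Evaluate the dominant behaviour as x → -∞; each term tends to a finite value or vanishes.
Limit = 1.

Final answer: 1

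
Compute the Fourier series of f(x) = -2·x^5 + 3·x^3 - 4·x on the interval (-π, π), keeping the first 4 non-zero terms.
(-524 - 4·π^4 + 86·π^2)·sin(x) + (-13·π^2 + 47/2 + 2·π^4)·sin(2·x) + (-4·π^4/3 - 484/81 + 134·π^2/27)·sin(3·x) + (-11·π^2/4 + 97/32 + π^4)·sin(4·x)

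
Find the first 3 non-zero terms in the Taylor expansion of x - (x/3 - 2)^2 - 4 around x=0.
-x^2/9 + 7·x/3 - 8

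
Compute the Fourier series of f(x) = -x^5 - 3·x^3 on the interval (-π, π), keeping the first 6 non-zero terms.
(-204 - 2·π^4 + 34·π^2)·sin(x) + (-2·π^2 + 3 + π^4)·sin(2·x) + (-2·π^4/3 - 14·π^2/27 + 28/81)·sin(3·x) + (-21/64 + 7·π^2/8 + π^4/2)·sin(4·x) + (-2·π^4/5 - 22·π^2/25 + 132/625)·sin(5·x) + (-11/81 + 22·π^2/27 + π^4/3)·sin(6·x)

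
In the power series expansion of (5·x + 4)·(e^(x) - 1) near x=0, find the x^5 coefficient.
Expand to order 5: (5·x + 4)·(e^(x) - 1) = 29·x^5/120 + x^4 + 19·x^3/6 + 7·x^2 + 4·x + O(x^6).
The coefficient of x^5 is 29/120.

Final answer: 29/120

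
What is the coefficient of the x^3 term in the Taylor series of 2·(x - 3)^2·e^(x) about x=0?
Expand to order 3: 2·(x - 3)^2·e^(x) = -x^3 - x^2 + 6·x + 18 + O(x^4).
The coefficient of x^3 is -1.

Final answer: -1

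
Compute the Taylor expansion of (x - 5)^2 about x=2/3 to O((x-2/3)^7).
169/9 - 26·(x - 2/3)/3 + (x - 2/3)^2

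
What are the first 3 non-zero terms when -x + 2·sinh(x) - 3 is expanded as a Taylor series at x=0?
x^3/3 + x - 3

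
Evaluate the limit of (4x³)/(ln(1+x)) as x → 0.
Both numerator and denominator → 0 as x → 0; this is a 0/0 indeterminate form.
Expand each to leading order near x = 0: numerator ~ 4·x^3, denominator ~ x.
The limit of the ratio is 0.

Final answer: 0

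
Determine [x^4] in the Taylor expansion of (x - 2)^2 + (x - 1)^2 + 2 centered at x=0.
Expand to order 4: (x - 2)^2 + (x - 1)^2 + 2 = 2·x^2 - 6·x + 7 + O(x^5).
The coefficient of x^4 is 0.

Final answer: 0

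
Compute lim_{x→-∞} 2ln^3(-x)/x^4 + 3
The quotient is an ∞/∞ indeterminate form as x → -∞.
Compare growth rates of the dominant terms (exponentials ≫ polynomials ≫ logarithms), or apply L'Hôpital's rule; the quotient → 0.
Adding the constant: 0 + 3 = 3. Limit = 3.

Final answer: 3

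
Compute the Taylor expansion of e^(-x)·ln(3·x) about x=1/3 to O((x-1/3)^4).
3·e^(-1/3)·(x - 1/3) - 15·e^(-1/3)·(x - 1/3)^2/2 + 15·e^(-1/3)·(x - 1/3)^3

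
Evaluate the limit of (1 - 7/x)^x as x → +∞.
As x → +∞: this is the defining limit (1 - 7/x)^x → e^(-7).
Limit = e^(-7).

Final answer: e^(-7)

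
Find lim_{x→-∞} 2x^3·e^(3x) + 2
The product is a 0·∞ indeterminate form at x → -∞.
Rewrite the product as 2x^3 / e^(-3x) (an ∞/∞ form) and apply L'Hôpital, or use the standard hierarchy e^(3|x|) ≫ |x^3| as x → -∞.
The indeterminate product → 0, so the limit = 2.

Final answer: 2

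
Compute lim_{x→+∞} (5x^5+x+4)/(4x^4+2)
This is an ∞/∞ indeterminate form as x → +∞.
Divide numerator and denominator by x^5 and let the lower-order terms vanish; the numerator's degree 5 exceeds the denominator's degree 4, so the quotient diverges.
Limit = ∞.

Final answer: ∞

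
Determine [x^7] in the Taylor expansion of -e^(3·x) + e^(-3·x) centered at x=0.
Expand to order 7: -e^(3·x) + e^(-3·x) = -243·x^7/280 - 81·x^5/20 - 9·x^3 - 6·x + O(x^8).
The coefficient of x^7 is -243/280.

Final answer: -243/280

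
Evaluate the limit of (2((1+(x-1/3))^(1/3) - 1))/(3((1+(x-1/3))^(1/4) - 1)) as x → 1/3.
Both numerator and denominator → 0 as x → 1/3; this is a 0/0 indeterminate form.
Expand each to leading order near x = 1/3: numerator ~ 2·(x - 1/3)/3, denominator ~ 3·(x - 1/3)/4.
The limit of the ratio is 8/9.

Final answer: 8/9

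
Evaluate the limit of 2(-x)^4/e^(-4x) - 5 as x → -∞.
The quotient is an ∞/∞ indeterminate form as x → -∞.
Compare growth rates of the dominant terms (exponentials ≫ polynomials ≫ logarithms), or apply L'Hôpital's rule; the quotient → 0.
Adding the constant: 0 - 5 = -5. Limit = -5.

Final answer: -5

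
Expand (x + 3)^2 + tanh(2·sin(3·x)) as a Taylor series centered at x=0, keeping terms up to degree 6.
27297·x^5/20 - 81·x^3 + x^2 + 12·x + 9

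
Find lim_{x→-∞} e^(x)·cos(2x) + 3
Evaluate the dominant behaviour as x → -∞; each term tends to a finite value or vanishes.
Limit = 3.

Final answer: 3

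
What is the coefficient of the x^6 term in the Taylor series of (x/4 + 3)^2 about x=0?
Expand to order 6: (x/4 + 3)^2 = x^2/16 + 3·x/2 + 9 + O(x^7).
The coefficient of x^6 is 0.

Final answer: 0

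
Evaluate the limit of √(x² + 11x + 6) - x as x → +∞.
This is an ∞ − ∞ indeterminate form.
Multiply and divide by the conjugate √(x²+11x + 6) + x; the x² terms cancel, leaving (11x + 6)/(√(x²+11x + 6)+x) → 11/2.
Limit = 11/2.

Final answer: 11/2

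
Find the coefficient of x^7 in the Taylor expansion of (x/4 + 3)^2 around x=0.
Expand to order 7: (x/4 + 3)^2 = x^2/16 + 3·x/2 + 9 + O(x^8).
The coefficient of x^7 is 0.

Final answer: 0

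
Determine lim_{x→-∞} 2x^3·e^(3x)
This is a 0·∞ indeterminate form at x → -∞.
Rewrite the product as 2x^3 / e^(-3x) (an ∞/∞ form) and apply L'Hôpital, or use the standard hierarchy e^(3|x|) ≫ |x^3| as x → -∞.
The indeterminate product → 0, so the limit = 0.

Final answer: 0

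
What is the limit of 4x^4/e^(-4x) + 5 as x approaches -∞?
The quotient is an ∞/∞ indeterminate form as x → -∞.
Compare growth rates of the dominant terms (exponentials ≫ polynomials ≫ logarithms), or apply L'Hôpital's rule; the quotient → 0.
Adding the constant: 0 + 5 = 5. Limit = 5.

Final answer: 5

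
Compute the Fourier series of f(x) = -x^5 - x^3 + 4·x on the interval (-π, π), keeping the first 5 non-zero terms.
(-220 - 2·π^4 + 38·π^2)·sin(x) + (-4·π^2 + 2 + π^4)·sin(2·x) + (-2·π^4/3 + 172/81 + 22·π^2/27)·sin(3·x) + (-125/64 - π^2/8 + π^4/2)·sin(4·x) + (-2·π^4/5 - 2·π^2/25 + 1012/625)·sin(5·x)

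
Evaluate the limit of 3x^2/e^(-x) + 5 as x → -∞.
The quotient is an ∞/∞ indeterminate form as x → -∞.
Compare growth rates of the dominant terms (exponentials ≫ polynomials ≫ logarithms), or apply L'Hôpital's rule; the quotient → 0.
Adding the constant: 0 + 5 = 5. Limit = 5.

Final answer: 5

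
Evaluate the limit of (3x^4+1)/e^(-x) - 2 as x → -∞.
The quotient is an ∞/∞ indeterminate form as x → -∞.
Compare growth rates of the dominant terms (exponentials ≫ polynomials ≫ logarithms), or apply L'Hôpital's rule; the quotient → 0.
Adding the constant: 0 - 2 = -2. Limit = -2.

Final answer: -2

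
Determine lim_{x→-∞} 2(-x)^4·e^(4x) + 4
The product is a 0·∞ indeterminate form at x → -∞.
Rewrite the product as 2(-x)^4 / e^(-4x) (an ∞/∞ form) and apply L'Hôpital, or use the standard hierarchy e^(4|x|) ≫ |(-x)^4| as x → -∞.
The indeterminate product → 0, so the limit = 4.

Final answer: 4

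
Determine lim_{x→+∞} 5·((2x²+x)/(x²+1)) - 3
Evaluate the dominant behaviour as x → +∞; each term tends to a finite value or vanishes.
Limit = 7.

Final answer: 7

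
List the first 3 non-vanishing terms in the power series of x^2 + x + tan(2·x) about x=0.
8·x^3/3 + x^2 + 3·x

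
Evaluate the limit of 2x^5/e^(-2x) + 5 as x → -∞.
The quotient is an ∞/∞ indeterminate form as x → -∞.
Compare growth rates of the dominant terms (exponentials ≫ polynomials ≫ logarithms), or apply L'Hôpital's rule; the quotient → 0.
Adding the constant: 0 + 5 = 5. Limit = 5.

Final answer: 5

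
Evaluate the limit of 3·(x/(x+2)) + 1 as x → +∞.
Evaluate the dominant behaviour as x → +∞; each term tends to a finite value or vanishes.
Limit = 4.

Final answer: 4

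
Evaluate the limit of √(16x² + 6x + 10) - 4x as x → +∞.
As x → +∞: multiply by the conjugate to get (6x+10)/(√(16x²+6x+10)+4x); the denominator ~ 8x, so the limit is 6/8 = 3/4.
Limit = 3/4.

Final answer: 3/4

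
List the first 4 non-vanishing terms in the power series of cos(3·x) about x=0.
-81·x^6/80 + 27·x^4/8 - 9·x^2/2 + 1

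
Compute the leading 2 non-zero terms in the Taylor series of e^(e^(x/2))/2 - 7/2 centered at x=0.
e·x/4 - 7/2 + e/2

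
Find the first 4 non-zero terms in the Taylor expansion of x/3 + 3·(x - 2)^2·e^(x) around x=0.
-x^3 - 3·x^2 + x/3 + 12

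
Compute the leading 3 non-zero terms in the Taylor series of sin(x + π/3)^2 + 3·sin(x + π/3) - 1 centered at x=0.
x^2·(-3·√(3)/4 - 1/2) + x·(√(3)/2 + 3/2) - 1/4 + 3·√(3)/2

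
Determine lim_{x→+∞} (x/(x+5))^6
As x → +∞: x/(x+5) = 1/(1 + 5/x) → 1, and the 6th power of a limit-1 base also → 1.
Limit = 1.

Final answer: 1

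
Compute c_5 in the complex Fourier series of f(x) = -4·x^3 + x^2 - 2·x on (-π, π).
Compute the real Fourier coefficients first: a_5 = -4/25, b_5 = -8·π^2/5 - 52/125.
Then c_5 = (a_5 − i·b_5)/2 = -2/25 + 26·i/125 + 4·i·π^2/5.

Final answer: -2/25 + 26·i/125 + 4·i·π^2/5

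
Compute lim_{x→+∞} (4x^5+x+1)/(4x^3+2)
This is an ∞/∞ indeterminate form as x → +∞.
Divide numerator and denominator by x^5 and let the lower-order terms vanish; the numerator's degree 5 exceeds the denominator's degree 3, so the quotient diverges.
Limit = ∞.

Final answer: ∞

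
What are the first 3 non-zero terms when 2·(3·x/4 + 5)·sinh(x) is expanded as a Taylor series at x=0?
5·x^3/3 + 3·x^2/2 + 10·x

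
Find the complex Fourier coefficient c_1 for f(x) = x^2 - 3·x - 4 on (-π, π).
Compute the real Fourier coefficients first: a_1 = -4, b_1 = -6.
Then c_1 = (a_1 − i·b_1)/2 = -2 + 3·i.

Final answer: -2 + 3·i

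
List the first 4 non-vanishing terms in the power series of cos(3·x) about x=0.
-81·x^6/80 + 27·x^4/8 - 9·x^2/2 + 1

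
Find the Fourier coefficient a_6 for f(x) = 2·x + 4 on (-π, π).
a_6 = (1/π) ∫_{-π}^{π} f(x)·cos(6x) dx.
Evaluate the integral (use parity and integration by parts as needed): a_6 = 0.

Final answer: 0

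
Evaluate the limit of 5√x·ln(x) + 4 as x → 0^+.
The product is a 0·∞ indeterminate form at x → 0⁺.
Rewrite the product as 5·ln(x) / x^(-1/2) and apply L'Hôpital, or use the standard hierarchy x^(-1/2) ≫ |ln x| as x → 0⁺.
The indeterminate product → 0, so the limit = 4.

Final answer: 4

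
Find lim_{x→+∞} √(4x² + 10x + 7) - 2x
As x → +∞: multiply by the conjugate to get (10x+7)/(√(4x²+10x+7)+2x); the denominator ~ 4x, so the limit is 10/4 = 5/2.
Limit = 5/2.

Final answer: 5/2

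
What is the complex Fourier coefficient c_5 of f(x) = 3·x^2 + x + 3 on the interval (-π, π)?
Compute the real Fourier coefficients first: a_5 = -12/25, b_5 = 2/5.
Then c_5 = (a_5 − i·b_5)/2 = -6/25 - i/5.

Final answer: -6/25 - i/5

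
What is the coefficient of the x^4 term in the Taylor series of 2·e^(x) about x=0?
Expand to order 4: 2·e^(x) = x^4/12 + x^3/3 + x^2 + 2·x + 2 + O(x^5).
The coefficient of x^4 is 1/12.

Final answer: 1/12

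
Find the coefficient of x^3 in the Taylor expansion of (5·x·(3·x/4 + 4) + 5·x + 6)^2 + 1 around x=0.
Expand to order 3: (5·x·(3·x/4 + 4) + 5·x + 6)^2 + 1 = 375·x^3/2 + 670·x^2 + 300·x + 37 + O(x^4).
The coefficient of x^3 is 375/2.

Final answer: 375/2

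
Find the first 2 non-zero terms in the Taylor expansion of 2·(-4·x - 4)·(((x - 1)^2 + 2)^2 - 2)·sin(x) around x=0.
40·x^2 - 56·x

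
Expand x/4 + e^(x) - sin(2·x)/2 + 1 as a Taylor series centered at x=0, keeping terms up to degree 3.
5·x^3/6 + x^2/2 + x/4 + 2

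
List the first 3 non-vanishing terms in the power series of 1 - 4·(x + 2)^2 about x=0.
-4·x^2 - 16·x - 15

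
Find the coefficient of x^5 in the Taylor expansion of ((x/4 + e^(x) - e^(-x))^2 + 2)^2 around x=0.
Expand to order 5: ((x/4 + e^(x) - e^(-x))^2 + 2)^2 = 8097·x^4/256 + 81·x^2/4 + 4 + O(x^6).
The coefficient of x^5 is 0.

Final answer: 0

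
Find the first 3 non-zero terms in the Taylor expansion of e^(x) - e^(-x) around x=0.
x^5/60 + x^3/3 + 2·x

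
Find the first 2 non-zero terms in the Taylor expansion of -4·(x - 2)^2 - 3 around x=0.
16·x - 19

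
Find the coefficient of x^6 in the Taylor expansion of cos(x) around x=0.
Expand to order 6: cos(x) = -x^6/720 + x^4/24 - x^2/2 + 1 + O(x^7).
The coefficient of x^6 is -1/720.

Final answer: -1/720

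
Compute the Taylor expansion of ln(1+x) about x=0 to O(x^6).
x^5/5 - x^4/4 + x^3/3 - x^2/2 + x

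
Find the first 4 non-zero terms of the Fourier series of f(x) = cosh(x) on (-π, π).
-cos(x)·sinh(π)/π + 2·cos(2·x)·sinh(π)/(5·π) - cos(3·x)·sinh(π)/(5·π) + sinh(π)/π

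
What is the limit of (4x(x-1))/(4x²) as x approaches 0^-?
Both numerator and denominator → 0 as x → 0^-; this is a 0/0 indeterminate form.
Expand each to leading order near x = 0: numerator ~ -4·x, denominator ~ 4·x^2.
The limit of the ratio is ∞.

Final answer: ∞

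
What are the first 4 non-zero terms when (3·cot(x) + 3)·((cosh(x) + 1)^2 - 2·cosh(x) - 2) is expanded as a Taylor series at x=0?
-4·x^5/15 + x^4 + 3·x^2 + 3·x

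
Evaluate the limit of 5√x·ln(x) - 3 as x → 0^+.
The product is a 0·∞ indeterminate form at x → 0⁺.
Rewrite the product as 5·ln(x) / x^(-1/2) and apply L'Hôpital, or use the standard hierarchy x^(-1/2) ≫ |ln x| as x → 0⁺.
The indeterminate product → 0, so the limit = -3.

Final answer: -3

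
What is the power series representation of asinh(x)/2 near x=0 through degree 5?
3·x^5/80 - x^3/12 + x/2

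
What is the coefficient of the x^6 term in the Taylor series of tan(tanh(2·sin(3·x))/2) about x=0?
Expand to order 6: tan(tanh(2·sin(3·x))/2) = 14013·x^5/40 - 63·x^3/2 + 3·x + O(x^7).
The coefficient of x^6 is 0.

Final answer: 0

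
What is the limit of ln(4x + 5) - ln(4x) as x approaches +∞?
This is an ∞ − ∞ indeterminate form.
Combine the logarithms: ln(4x+5) − ln(4x) = ln((4x+5)/(4x)) = ln(1 + 5/(4x)) → ln(1) = 0.
Limit = 0.

Final answer: 0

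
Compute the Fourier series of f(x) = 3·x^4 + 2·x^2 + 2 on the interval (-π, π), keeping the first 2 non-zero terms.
(136 - 24·π^2)·cos(x) + 2 + 2·π^2/3 + 3·π^4/5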